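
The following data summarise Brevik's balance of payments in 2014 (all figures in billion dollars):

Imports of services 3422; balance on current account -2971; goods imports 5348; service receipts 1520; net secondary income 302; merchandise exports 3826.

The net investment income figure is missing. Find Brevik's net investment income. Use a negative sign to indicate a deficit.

151

Current account = goods balance + services balance + net primary income + net secondary income
Sum of the known components = -3122
Net investment income = CA - (known components) = -2971 - (-3122) = 151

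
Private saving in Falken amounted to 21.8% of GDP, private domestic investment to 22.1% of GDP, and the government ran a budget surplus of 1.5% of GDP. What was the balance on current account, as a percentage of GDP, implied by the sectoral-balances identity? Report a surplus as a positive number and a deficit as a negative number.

By the sectoral-balances identity, CA = (S_private - I) + (T - G).
Private balance = 21.8 - 22.1 = -0.3
Government balance (T - G) = 1.5
CA = -0.3 + 1.5 = 1.2

1.2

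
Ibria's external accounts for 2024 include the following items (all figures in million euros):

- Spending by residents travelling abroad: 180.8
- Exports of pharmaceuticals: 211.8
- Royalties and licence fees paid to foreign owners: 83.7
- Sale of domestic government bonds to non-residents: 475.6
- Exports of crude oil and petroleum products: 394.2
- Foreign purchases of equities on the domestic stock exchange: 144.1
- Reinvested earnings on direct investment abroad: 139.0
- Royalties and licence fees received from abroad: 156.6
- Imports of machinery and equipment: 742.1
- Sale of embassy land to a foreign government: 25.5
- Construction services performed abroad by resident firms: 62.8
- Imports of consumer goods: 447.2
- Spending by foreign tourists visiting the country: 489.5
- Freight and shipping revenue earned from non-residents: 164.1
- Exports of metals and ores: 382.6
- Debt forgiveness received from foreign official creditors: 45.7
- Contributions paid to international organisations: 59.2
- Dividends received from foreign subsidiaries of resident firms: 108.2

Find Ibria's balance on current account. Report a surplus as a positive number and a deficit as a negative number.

Goods: -742.1 + 382.6 - 447.2 + 394.2 + 211.8 = -200.7
Services: 156.6 + 62.8 + 489.5 - 180.8 - 83.7 + 164.1 = 608.5
Primary income: 108.2 + 139.0 = 247.2
Secondary income: -59.2
Current account = (-200.7) + 608.5 + 247.2 + (-59.2) = 595.8
(Excluded from the current account — financial account: sale of domestic government bonds to non-residents 475.6, foreign purchases of equities on the domestic stock exchange 144.1; capital account: sale of embassy land to a foreign government 25.5, debt forgiveness received from foreign official creditors 45.7.)

595.8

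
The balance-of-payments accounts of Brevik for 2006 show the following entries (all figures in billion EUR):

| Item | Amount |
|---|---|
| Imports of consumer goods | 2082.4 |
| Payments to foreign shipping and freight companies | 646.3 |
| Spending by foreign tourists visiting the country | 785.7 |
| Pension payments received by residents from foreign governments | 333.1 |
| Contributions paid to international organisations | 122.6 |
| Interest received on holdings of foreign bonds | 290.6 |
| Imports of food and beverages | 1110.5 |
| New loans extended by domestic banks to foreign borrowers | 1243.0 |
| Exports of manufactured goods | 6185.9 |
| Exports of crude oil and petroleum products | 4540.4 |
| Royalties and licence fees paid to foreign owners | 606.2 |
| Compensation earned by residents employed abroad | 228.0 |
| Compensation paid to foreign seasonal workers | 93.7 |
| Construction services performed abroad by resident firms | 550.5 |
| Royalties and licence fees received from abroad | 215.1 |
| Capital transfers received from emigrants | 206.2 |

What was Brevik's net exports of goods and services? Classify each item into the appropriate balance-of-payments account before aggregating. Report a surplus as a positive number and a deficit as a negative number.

Goods: 6185.9 + 4540.4 - 1110.5 - 2082.4 = 7533.4
Services: -606.2 - 646.3 + 550.5 + 215.1 + 785.7 = 298.8
Trade balance = 7533.4 + 298.8 = 7832.2
(Excluded from the trade balance — secondary income: pension payments received by residents from foreign governments 333.1, contributions paid to international organisations 122.6; primary income: interest received on holdings of foreign bonds 290.6, compensation earned by residents employed abroad 228.0, compensation paid to foreign seasonal workers 93.7; financial account: new loans extended by domestic banks to foreign borrowers 1243.0; capital account: capital transfers received from emigrants 206.2.)

7832.2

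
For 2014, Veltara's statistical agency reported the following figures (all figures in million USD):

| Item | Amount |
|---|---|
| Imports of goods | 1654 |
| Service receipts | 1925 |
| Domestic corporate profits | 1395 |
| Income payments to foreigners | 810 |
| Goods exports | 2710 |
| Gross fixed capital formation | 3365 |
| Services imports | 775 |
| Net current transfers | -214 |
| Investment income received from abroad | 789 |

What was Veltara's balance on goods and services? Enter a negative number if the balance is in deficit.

2206

Goods balance = 2710 - 1654 = 1056
Services balance = 1925 - 775 = 1150
Trade balance (goods + services) = 1056 + 1150 = 2206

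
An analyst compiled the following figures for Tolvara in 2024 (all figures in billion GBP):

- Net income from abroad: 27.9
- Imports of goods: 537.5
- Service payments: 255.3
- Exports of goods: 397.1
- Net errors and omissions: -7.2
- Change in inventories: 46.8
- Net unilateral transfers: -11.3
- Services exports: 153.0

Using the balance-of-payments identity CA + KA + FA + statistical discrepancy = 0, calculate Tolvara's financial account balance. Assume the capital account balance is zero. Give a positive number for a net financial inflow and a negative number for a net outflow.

Goods balance = 397.1 - 537.5 = -140.4
Services balance = 153.0 - 255.3 = -102.3
Trade balance (goods + services) = -140.4 + (-102.3) = -242.7
Net primary income = 27.9
Net secondary income = -11.3
Current account = -242.7 + 27.9 + (-11.3) = -226.1
Financial account = -(-226.1 + (-7.2)) = 233.3

233.3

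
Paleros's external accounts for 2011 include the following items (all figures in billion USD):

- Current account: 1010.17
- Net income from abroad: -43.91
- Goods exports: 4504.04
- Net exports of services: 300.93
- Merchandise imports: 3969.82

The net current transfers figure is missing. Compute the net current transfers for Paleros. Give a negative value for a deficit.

Current account = goods balance + services balance + net primary income + net secondary income
Sum of the known components = 791.24
Net current transfers = CA - (known components) = 1010.17 - 791.24 = 218.93

218.93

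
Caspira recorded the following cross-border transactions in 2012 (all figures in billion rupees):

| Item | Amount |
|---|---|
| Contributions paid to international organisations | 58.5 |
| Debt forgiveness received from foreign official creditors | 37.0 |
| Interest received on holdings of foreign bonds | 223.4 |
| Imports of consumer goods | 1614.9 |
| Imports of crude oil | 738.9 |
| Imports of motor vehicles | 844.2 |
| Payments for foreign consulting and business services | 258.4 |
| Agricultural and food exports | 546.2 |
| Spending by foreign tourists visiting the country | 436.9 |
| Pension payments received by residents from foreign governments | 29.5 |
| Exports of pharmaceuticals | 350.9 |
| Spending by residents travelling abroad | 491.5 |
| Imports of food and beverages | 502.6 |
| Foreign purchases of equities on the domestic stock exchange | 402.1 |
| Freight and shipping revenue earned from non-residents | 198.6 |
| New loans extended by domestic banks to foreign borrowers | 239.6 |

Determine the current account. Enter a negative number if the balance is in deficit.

Goods: -738.9 + 350.9 - 502.6 - 1614.9 + 546.2 - 844.2 = -2803.5
Services: -258.4 + 198.6 + 436.9 - 491.5 = -114.4
Primary income: 223.4
Secondary income: -58.5 + 29.5 = -29.0
Current account = (-2803.5) + (-114.4) + 223.4 + (-29.0) = -2723.5
(Excluded from the current account — capital account: debt forgiveness received from foreign official creditors 37.0; financial account: foreign purchases of equities on the domestic stock exchange 402.1, new loans extended by domestic banks to foreign borrowers 239.6.)

-2723.5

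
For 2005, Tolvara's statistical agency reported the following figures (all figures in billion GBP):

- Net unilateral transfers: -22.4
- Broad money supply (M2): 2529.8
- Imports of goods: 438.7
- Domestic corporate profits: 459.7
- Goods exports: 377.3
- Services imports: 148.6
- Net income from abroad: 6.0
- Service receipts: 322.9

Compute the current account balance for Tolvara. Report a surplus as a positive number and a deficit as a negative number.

96.5

Goods balance = 377.3 - 438.7 = -61.4
Services balance = 322.9 - 148.6 = 174.3
Trade balance (goods + services) = -61.4 + 174.3 = 112.9
Net primary income = 6.0
Net secondary income = -22.4
Current account = 112.9 + 6.0 + (-22.4) = 96.5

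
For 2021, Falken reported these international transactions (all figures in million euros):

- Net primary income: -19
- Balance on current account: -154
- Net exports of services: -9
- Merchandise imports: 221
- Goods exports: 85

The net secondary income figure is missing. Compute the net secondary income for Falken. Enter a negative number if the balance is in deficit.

Current account = goods balance + services balance + net primary income + net secondary income
Sum of the known components = -164
Net secondary income = CA - (known components) = -154 - (-164) = 10

10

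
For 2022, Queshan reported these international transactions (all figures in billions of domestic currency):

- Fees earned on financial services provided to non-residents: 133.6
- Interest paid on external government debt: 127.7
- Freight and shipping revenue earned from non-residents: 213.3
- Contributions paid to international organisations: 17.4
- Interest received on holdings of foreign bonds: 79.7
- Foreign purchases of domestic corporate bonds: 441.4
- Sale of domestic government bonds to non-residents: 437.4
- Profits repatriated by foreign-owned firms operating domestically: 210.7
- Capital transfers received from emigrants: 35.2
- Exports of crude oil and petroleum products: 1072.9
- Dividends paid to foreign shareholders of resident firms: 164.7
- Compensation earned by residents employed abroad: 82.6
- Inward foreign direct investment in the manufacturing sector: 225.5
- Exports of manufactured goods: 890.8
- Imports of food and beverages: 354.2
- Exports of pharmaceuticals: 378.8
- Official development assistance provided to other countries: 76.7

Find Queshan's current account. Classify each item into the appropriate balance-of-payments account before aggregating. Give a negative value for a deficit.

Goods: -354.2 + 890.8 + 1072.9 + 378.8 = 1988.3
Services: 133.6 + 213.3 = 346.9
Primary income: -164.7 + 79.7 - 127.7 + 82.6 - 210.7 = -340.8
Secondary income: -76.7 - 17.4 = -94.1
Current account = 1988.3 + 346.9 + (-340.8) + (-94.1) = 1900.3
(Excluded from the current account — financial account: foreign purchases of domestic corporate bonds 441.4, sale of domestic government bonds to non-residents 437.4, inward foreign direct investment in the manufacturing sector 225.5; capital account: capital transfers received from emigrants 35.2.)

1900.3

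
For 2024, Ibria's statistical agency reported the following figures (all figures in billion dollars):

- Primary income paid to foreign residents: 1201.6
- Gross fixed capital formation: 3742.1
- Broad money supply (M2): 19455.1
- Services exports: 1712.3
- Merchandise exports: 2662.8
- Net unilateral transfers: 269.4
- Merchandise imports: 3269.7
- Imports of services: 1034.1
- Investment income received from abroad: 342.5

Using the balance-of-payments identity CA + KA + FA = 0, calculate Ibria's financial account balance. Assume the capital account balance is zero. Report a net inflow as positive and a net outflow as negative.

Goods balance = 2662.8 - 3269.7 = -606.9
Services balance = 1712.3 - 1034.1 = 678.2
Trade balance (goods + services) = -606.9 + 678.2 = 71.3
Net primary income = 342.5 - 1201.6 = -859.1
Net secondary income = 269.4
Current account = 71.3 + (-859.1) + 269.4 = -518.4
Financial account = -(-518.4) = 518.4

518.4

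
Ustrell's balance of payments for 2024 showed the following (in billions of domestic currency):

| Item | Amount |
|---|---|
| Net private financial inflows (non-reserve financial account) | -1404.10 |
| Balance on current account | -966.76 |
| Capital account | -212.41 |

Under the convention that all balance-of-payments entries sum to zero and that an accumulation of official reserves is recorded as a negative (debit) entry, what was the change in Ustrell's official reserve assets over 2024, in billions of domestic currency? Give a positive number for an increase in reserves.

-2583.27

Official reserve transactions balance = -((-966.76) + (-212.41) + (-1404.10)) = 2583.27
An accumulation of reserves is recorded as a debit (negative entry), so the change in the stock of reserves is the negative of that balance.
Change in official reserves = -(2583.27) = -2583.27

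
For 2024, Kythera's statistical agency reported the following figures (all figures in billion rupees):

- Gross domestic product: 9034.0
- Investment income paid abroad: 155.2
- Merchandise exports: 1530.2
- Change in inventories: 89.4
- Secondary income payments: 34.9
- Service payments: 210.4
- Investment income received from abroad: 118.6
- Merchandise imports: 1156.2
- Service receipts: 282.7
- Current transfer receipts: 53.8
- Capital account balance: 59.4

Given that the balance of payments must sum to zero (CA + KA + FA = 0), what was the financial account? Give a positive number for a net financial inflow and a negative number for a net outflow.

-488.0

Goods balance = 1530.2 - 1156.2 = 374.0
Services balance = 282.7 - 210.4 = 72.3
Trade balance (goods + services) = 374.0 + 72.3 = 446.3
Net primary income = 118.6 - 155.2 = -36.6
Net secondary income = 53.8 - 34.9 = 18.9
Current account = 446.3 + (-36.6) + 18.9 = 428.6
Financial account = -(428.6 + 59.4) = -488.0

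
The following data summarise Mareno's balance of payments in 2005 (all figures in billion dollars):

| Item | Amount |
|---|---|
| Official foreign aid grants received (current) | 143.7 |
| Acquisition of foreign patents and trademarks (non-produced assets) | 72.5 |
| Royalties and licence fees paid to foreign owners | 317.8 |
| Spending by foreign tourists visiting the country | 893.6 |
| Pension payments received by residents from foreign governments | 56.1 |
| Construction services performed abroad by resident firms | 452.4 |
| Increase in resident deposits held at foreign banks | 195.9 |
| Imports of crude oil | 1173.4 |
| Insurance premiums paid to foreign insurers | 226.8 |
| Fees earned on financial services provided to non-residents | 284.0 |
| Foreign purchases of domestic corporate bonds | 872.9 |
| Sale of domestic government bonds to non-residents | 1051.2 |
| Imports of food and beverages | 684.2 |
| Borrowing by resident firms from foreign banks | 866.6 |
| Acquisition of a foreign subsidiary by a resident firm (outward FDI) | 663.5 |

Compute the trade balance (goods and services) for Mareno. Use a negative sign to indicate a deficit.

-772.2

Goods: -684.2 - 1173.4 = -1857.6
Services: 893.6 + 284.0 - 317.8 - 226.8 + 452.4 = 1085.4
Trade balance = -1857.6 + 1085.4 = -772.2
(Excluded from the trade balance — secondary income: official foreign aid grants received (current) 143.7, pension payments received by residents from foreign governments 56.1; capital account: acquisition of foreign patents and trademarks (non-produced assets) 72.5; financial account: increase in resident deposits held at foreign banks 195.9, foreign purchases of domestic corporate bonds 872.9, sale of domestic government bonds to non-residents 1051.2, borrowing by resident firms from foreign banks 866.6, acquisition of a foreign subsidiary by a resident firm (outward FDI) 663.5.)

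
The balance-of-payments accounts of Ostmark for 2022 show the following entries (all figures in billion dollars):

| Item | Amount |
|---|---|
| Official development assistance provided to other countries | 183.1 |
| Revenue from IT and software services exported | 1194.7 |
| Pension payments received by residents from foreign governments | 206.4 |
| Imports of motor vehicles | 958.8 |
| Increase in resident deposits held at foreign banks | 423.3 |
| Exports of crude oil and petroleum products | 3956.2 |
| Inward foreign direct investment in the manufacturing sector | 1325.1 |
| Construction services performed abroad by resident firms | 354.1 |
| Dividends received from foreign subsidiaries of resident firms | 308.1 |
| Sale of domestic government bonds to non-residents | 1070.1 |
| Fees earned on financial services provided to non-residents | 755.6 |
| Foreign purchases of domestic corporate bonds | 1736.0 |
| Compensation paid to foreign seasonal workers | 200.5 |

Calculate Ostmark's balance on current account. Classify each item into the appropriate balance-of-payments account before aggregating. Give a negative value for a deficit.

5432.7

Goods: 3956.2 - 958.8 = 2997.4
Services: 354.1 + 1194.7 + 755.6 = 2304.4
Primary income: 308.1 - 200.5 = 107.6
Secondary income: -183.1 + 206.4 = 23.3
Current account = 2997.4 + 2304.4 + 107.6 + 23.3 = 5432.7
(Excluded from the current account — financial account: increase in resident deposits held at foreign banks 423.3, inward foreign direct investment in the manufacturing sector 1325.1, sale of domestic government bonds to non-residents 1070.1, foreign purchases of domestic corporate bonds 1736.0.)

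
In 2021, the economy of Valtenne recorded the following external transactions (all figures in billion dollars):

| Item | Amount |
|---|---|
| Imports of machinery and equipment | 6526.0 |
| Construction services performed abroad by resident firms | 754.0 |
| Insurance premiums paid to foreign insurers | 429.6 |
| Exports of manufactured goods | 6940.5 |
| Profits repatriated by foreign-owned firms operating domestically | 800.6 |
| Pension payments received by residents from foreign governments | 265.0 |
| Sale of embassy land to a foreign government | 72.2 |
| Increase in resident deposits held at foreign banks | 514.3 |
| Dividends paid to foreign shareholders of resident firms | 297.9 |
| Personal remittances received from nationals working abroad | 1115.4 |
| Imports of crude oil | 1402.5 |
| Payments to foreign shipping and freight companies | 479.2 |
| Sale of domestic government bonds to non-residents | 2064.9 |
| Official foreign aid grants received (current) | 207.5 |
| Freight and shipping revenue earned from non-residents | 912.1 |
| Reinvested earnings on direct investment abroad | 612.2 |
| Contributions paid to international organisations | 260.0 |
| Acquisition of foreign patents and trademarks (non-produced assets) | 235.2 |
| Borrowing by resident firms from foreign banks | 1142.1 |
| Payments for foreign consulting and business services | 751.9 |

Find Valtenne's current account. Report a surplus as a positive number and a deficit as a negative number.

-141.0

Goods: 6940.5 - 1402.5 - 6526.0 = -988.0
Services: 754.0 + 912.1 - 751.9 - 479.2 - 429.6 = 5.4
Primary income: 612.2 - 297.9 - 800.6 = -486.3
Secondary income: 207.5 + 265.0 + 1115.4 - 260.0 = 1327.9
Current account = (-988.0) + 5.4 + (-486.3) + 1327.9 = -141.0
(Excluded from the current account — capital account: sale of embassy land to a foreign government 72.2, acquisition of foreign patents and trademarks (non-produced assets) 235.2; financial account: increase in resident deposits held at foreign banks 514.3, sale of domestic government bonds to non-residents 2064.9, borrowing by resident firms from foreign banks 1142.1.)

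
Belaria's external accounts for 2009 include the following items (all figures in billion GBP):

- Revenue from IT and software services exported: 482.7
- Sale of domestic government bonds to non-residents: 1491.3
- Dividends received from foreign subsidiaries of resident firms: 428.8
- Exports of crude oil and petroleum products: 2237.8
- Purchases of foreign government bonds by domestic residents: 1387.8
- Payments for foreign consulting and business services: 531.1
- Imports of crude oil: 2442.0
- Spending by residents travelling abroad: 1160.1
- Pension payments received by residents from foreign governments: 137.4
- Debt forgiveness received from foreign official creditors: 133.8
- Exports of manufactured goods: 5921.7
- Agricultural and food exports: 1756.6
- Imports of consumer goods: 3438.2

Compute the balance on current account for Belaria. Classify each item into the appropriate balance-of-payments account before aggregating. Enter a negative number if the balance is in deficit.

3393.6

Goods: -3438.2 - 2442.0 + 1756.6 + 5921.7 + 2237.8 = 4035.9
Services: -531.1 + 482.7 - 1160.1 = -1208.5
Primary income: 428.8
Secondary income: 137.4
Current account = 4035.9 + (-1208.5) + 428.8 + 137.4 = 3393.6
(Excluded from the current account — financial account: sale of domestic government bonds to non-residents 1491.3, purchases of foreign government bonds by domestic residents 1387.8; capital account: debt forgiveness received from foreign official creditors 133.8.)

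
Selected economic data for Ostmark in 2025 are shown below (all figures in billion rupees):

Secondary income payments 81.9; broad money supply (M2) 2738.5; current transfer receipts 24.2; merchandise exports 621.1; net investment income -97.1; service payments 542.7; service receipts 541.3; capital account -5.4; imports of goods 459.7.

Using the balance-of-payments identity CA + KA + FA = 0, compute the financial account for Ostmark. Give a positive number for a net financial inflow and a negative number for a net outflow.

0.2

Goods balance = 621.1 - 459.7 = 161.4
Services balance = 541.3 - 542.7 = -1.4
Trade balance (goods + services) = 161.4 + (-1.4) = 160.0
Net primary income = -97.1
Net secondary income = 24.2 - 81.9 = -57.7
Current account = 160.0 + (-97.1) + (-57.7) = 5.2
Financial account = -(5.2 + (-5.4)) = 0.2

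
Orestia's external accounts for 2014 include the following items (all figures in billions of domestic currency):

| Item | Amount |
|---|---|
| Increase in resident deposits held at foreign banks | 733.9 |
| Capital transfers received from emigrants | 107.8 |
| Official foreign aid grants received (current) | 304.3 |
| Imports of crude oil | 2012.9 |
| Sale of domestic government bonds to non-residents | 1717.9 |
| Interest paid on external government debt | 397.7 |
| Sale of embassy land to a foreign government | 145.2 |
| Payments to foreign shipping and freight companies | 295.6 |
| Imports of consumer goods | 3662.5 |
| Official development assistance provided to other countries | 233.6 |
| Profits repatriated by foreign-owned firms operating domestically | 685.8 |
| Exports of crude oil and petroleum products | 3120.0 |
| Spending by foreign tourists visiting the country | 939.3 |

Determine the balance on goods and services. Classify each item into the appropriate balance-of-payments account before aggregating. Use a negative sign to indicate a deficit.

Goods: -3662.5 - 2012.9 + 3120.0 = -2555.4
Services: 939.3 - 295.6 = 643.7
Trade balance = -2555.4 + 643.7 = -1911.7
(Excluded from the trade balance — financial account: increase in resident deposits held at foreign banks 733.9, sale of domestic government bonds to non-residents 1717.9; capital account: capital transfers received from emigrants 107.8, sale of embassy land to a foreign government 145.2; secondary income: official foreign aid grants received (current) 304.3, official development assistance provided to other countries 233.6; primary income: interest paid on external government debt 397.7, profits repatriated by foreign-owned firms operating domestically 685.8.)

-1911.7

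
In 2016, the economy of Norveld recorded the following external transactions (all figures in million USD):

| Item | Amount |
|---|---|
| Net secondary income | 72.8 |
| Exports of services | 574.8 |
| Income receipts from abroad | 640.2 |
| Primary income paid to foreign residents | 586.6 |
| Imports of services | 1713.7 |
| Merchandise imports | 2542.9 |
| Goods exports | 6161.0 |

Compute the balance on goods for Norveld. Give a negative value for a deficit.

3618.1

Goods balance = 6161.0 - 2542.9 = 3618.1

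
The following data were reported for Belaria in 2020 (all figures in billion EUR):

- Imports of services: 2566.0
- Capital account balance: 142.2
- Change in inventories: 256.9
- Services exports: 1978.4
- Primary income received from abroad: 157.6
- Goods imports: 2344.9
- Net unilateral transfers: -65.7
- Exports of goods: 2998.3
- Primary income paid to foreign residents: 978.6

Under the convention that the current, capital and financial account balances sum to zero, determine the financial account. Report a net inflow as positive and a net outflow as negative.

678.7

Goods balance = 2998.3 - 2344.9 = 653.4
Services balance = 1978.4 - 2566.0 = -587.6
Trade balance (goods + services) = 653.4 + (-587.6) = 65.8
Net primary income = 157.6 - 978.6 = -821.0
Net secondary income = -65.7
Current account = 65.8 + (-821.0) + (-65.7) = -820.9
Financial account = -(-820.9 + 142.2) = 678.7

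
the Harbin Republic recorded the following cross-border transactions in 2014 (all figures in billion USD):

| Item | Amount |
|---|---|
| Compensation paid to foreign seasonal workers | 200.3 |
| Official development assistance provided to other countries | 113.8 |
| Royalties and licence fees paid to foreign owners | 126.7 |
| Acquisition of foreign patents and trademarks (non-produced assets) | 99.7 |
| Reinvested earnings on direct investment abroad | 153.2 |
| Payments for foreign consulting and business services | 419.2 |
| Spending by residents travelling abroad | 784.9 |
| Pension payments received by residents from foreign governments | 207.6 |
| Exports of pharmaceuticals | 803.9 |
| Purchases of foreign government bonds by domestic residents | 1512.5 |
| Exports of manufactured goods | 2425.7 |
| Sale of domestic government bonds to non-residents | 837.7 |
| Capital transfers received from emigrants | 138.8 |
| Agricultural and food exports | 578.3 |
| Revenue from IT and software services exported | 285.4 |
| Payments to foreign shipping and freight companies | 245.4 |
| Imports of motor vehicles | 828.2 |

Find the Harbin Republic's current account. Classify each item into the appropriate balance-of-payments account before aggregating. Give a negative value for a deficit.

1735.6

Goods: -828.2 + 2425.7 + 803.9 + 578.3 = 2979.7
Services: 285.4 - 245.4 - 419.2 - 784.9 - 126.7 = -1290.8
Primary income: 153.2 - 200.3 = -47.1
Secondary income: 207.6 - 113.8 = 93.8
Current account = 2979.7 + (-1290.8) + (-47.1) + 93.8 = 1735.6
(Excluded from the current account — capital account: acquisition of foreign patents and trademarks (non-produced assets) 99.7, capital transfers received from emigrants 138.8; financial account: purchases of foreign government bonds by domestic residents 1512.5, sale of domestic government bonds to non-residents 837.7.)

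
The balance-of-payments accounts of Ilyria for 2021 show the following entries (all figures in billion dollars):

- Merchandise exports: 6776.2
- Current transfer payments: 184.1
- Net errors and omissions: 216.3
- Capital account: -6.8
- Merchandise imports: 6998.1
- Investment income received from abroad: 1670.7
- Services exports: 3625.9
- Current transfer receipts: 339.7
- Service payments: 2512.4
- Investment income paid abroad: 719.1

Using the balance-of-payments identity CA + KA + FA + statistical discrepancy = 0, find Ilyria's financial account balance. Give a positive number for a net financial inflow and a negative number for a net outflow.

Goods balance = 6776.2 - 6998.1 = -221.9
Services balance = 3625.9 - 2512.4 = 1113.5
Trade balance (goods + services) = -221.9 + 1113.5 = 891.6
Net primary income = 1670.7 - 719.1 = 951.6
Net secondary income = 339.7 - 184.1 = 155.6
Current account = 891.6 + 951.6 + 155.6 = 1998.8
Financial account = -(1998.8 + (-6.8) + 216.3) = -2208.3

-2208.3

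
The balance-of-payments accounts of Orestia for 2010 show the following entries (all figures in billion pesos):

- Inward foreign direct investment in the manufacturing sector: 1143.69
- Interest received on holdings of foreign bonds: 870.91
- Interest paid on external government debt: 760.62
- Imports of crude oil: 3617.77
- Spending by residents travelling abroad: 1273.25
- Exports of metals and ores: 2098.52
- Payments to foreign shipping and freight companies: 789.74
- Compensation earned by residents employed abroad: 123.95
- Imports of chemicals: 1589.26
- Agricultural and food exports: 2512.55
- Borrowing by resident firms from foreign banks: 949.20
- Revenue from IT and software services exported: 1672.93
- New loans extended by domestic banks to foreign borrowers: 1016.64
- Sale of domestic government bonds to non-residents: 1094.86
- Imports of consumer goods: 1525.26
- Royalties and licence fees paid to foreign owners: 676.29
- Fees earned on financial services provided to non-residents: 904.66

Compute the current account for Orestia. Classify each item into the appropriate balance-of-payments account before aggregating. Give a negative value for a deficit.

-2048.67

Goods: -1525.26 - 3617.77 + 2512.55 + 2098.52 - 1589.26 = -2121.22
Services: -1273.25 + 1672.93 - 789.74 + 904.66 - 676.29 = -161.69
Primary income: 123.95 - 760.62 + 870.91 = 234.24
Current account = (-2121.22) + (-161.69) + 234.24 = -2048.67
(Excluded from the current account — financial account: inward foreign direct investment in the manufacturing sector 1143.69, borrowing by resident firms from foreign banks 949.20, new loans extended by domestic banks to foreign borrowers 1016.64, sale of domestic government bonds to non-residents 1094.86.)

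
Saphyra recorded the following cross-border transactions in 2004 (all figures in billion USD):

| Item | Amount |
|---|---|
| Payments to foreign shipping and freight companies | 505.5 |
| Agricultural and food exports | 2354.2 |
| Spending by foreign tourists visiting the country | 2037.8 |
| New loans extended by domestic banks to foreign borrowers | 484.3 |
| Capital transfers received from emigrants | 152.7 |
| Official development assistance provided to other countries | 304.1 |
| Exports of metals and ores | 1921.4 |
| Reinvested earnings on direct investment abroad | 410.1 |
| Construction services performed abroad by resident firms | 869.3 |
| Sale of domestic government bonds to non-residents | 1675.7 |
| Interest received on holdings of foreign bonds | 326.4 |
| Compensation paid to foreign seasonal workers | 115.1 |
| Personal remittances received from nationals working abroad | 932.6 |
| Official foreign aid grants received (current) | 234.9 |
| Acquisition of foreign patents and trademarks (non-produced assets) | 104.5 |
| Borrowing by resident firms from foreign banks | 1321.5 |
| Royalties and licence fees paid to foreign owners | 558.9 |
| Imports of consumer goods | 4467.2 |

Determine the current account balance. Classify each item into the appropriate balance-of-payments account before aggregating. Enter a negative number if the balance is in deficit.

3135.9

Goods: 2354.2 - 4467.2 + 1921.4 = -191.6
Services: -558.9 - 505.5 + 869.3 + 2037.8 = 1842.7
Primary income: -115.1 + 410.1 + 326.4 = 621.4
Secondary income: -304.1 + 234.9 + 932.6 = 863.4
Current account = (-191.6) + 1842.7 + 621.4 + 863.4 = 3135.9
(Excluded from the current account — financial account: new loans extended by domestic banks to foreign borrowers 484.3, sale of domestic government bonds to non-residents 1675.7, borrowing by resident firms from foreign banks 1321.5; capital account: capital transfers received from emigrants 152.7, acquisition of foreign patents and trademarks (non-produced assets) 104.5.)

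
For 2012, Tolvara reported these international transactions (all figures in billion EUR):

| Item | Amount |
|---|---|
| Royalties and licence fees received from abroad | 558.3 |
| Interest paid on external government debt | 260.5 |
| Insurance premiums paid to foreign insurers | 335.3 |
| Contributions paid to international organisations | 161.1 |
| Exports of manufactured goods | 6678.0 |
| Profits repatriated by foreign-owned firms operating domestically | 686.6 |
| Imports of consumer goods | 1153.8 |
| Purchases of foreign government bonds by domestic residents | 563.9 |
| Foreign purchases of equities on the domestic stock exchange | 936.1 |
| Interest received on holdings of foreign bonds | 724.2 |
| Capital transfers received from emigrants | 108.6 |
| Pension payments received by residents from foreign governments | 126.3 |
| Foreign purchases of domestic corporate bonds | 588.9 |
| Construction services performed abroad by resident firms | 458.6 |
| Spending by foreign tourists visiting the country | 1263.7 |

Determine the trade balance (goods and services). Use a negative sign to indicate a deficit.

Goods: -1153.8 + 6678.0 = 5524.2
Services: 558.3 - 335.3 + 458.6 + 1263.7 = 1945.3
Trade balance = 5524.2 + 1945.3 = 7469.5
(Excluded from the trade balance — primary income: interest paid on external government debt 260.5, profits repatriated by foreign-owned firms operating domestically 686.6, interest received on holdings of foreign bonds 724.2; secondary income: contributions paid to international organisations 161.1, pension payments received by residents from foreign governments 126.3; financial account: purchases of foreign government bonds by domestic residents 563.9, foreign purchases of equities on the domestic stock exchange 936.1, foreign purchases of domestic corporate bonds 588.9; capital account: capital transfers received from emigrants 108.6.)

7469.5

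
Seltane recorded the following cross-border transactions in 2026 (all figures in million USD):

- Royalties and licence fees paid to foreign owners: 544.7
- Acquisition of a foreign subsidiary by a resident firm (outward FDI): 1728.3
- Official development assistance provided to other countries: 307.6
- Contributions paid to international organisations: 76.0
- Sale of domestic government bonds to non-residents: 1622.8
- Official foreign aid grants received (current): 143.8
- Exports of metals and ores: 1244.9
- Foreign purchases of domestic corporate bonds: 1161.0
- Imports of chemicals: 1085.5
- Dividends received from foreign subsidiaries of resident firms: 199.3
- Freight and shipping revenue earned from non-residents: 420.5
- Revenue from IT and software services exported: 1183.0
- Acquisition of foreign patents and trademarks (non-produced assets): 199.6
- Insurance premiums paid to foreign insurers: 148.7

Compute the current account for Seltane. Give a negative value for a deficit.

Goods: 1244.9 - 1085.5 = 159.4
Services: -544.7 + 420.5 - 148.7 + 1183.0 = 910.1
Primary income: 199.3
Secondary income: -307.6 + 143.8 - 76.0 = -239.8
Current account = 159.4 + 910.1 + 199.3 + (-239.8) = 1029.0
(Excluded from the current account — financial account: acquisition of a foreign subsidiary by a resident firm (outward FDI) 1728.3, sale of domestic government bonds to non-residents 1622.8, foreign purchases of domestic corporate bonds 1161.0; capital account: acquisition of foreign patents and trademarks (non-produced assets) 199.6.)

1029.0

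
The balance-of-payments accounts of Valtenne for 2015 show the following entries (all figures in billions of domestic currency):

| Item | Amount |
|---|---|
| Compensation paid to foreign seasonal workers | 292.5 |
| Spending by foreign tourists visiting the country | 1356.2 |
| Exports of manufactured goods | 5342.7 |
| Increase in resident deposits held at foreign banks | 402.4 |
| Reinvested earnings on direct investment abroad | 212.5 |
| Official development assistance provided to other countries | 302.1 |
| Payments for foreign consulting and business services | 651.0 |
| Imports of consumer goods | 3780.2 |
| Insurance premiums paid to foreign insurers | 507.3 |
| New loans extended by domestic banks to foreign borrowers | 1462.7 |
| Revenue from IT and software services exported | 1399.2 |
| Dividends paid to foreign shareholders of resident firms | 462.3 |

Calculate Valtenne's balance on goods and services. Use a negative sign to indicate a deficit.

Goods: 5342.7 - 3780.2 = 1562.5
Services: 1356.2 - 507.3 + 1399.2 - 651.0 = 1597.1
Trade balance = 1562.5 + 1597.1 = 3159.6
(Excluded from the trade balance — primary income: compensation paid to foreign seasonal workers 292.5, reinvested earnings on direct investment abroad 212.5, dividends paid to foreign shareholders of resident firms 462.3; financial account: increase in resident deposits held at foreign banks 402.4, new loans extended by domestic banks to foreign borrowers 1462.7; secondary income: official development assistance provided to other countries 302.1.)

3159.6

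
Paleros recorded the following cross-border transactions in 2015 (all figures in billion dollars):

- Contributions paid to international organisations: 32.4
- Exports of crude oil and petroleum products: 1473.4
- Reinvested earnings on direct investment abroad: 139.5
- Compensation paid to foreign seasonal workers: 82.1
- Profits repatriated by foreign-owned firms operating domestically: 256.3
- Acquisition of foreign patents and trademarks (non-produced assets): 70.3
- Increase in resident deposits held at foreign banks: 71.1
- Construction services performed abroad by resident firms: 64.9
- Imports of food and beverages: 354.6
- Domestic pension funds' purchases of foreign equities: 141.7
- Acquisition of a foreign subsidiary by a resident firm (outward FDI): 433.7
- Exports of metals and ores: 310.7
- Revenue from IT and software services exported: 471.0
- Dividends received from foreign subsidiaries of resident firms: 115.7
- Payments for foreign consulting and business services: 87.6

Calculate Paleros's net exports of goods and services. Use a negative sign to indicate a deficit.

1877.8

Goods: 310.7 + 1473.4 - 354.6 = 1429.5
Services: 471.0 + 64.9 - 87.6 = 448.3
Trade balance = 1429.5 + 448.3 = 1877.8
(Excluded from the trade balance — secondary income: contributions paid to international organisations 32.4; primary income: reinvested earnings on direct investment abroad 139.5, compensation paid to foreign seasonal workers 82.1, profits repatriated by foreign-owned firms operating domestically 256.3, dividends received from foreign subsidiaries of resident firms 115.7; capital account: acquisition of foreign patents and trademarks (non-produced assets) 70.3; financial account: increase in resident deposits held at foreign banks 71.1, domestic pension funds' purchases of foreign equities 141.7, acquisition of a foreign subsidiary by a resident firm (outward FDI) 433.7.)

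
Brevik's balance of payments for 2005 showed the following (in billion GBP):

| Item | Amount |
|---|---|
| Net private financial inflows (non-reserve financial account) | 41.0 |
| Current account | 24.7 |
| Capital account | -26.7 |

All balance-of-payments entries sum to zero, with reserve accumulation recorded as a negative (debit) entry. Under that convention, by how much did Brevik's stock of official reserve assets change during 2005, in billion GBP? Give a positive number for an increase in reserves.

Official reserve transactions balance = -(24.7 + (-26.7) + 41.0) = -39.0
An accumulation of reserves is recorded as a debit (negative entry), so the change in the stock of reserves is the negative of that balance.
Change in official reserves = -(-39.0) = 39.0

39.0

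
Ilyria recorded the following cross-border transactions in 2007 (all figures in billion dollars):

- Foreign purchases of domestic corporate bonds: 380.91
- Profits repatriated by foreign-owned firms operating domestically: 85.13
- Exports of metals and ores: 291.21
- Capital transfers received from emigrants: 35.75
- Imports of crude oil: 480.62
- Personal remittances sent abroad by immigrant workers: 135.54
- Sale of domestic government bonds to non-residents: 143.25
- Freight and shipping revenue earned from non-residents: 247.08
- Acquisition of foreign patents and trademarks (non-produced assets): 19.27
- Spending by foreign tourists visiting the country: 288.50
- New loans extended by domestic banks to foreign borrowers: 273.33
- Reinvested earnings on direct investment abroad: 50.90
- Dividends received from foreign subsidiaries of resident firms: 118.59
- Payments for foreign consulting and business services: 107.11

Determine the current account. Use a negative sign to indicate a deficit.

187.88

Goods: 291.21 - 480.62 = -189.41
Services: 247.08 + 288.50 - 107.11 = 428.47
Primary income: 118.59 - 85.13 + 50.90 = 84.36
Secondary income: -135.54
Current account = (-189.41) + 428.47 + 84.36 + (-135.54) = 187.88
(Excluded from the current account — financial account: foreign purchases of domestic corporate bonds 380.91, sale of domestic government bonds to non-residents 143.25, new loans extended by domestic banks to foreign borrowers 273.33; capital account: capital transfers received from emigrants 35.75, acquisition of foreign patents and trademarks (non-produced assets) 19.27.)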